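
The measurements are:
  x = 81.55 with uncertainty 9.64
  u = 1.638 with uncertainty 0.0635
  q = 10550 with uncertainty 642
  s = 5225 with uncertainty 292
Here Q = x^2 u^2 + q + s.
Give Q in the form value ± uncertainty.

Let p = x^2·u^2 = 17840. δp/p = √((2·δx/x)² + (2·δu/u)²) = √(0.0559 + 0.00601) = 0.249, so δp = 4440.
Q = p + q + s: δQ = √(δp² + δq² + δs²) = √(1.97e+07 + 4.12e+05 + 85300) = 4500
Q = 33620.

33620 ± 4500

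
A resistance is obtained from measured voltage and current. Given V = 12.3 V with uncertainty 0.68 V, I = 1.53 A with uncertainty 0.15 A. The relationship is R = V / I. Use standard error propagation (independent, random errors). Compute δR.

Each factor contributes (exponent × relative error)² to (δR/R)²:
  (1·δV/V)² = (1×0.0553)² = 0.00306;  (-1·δI/I)² = (-1×0.0980)² = 0.00961
δR/R = √(0.0127) = 0.113
R = 8.04 Ω, so δR = 0.113 × 8.04 = 0.905 Ω.

0.905 Ω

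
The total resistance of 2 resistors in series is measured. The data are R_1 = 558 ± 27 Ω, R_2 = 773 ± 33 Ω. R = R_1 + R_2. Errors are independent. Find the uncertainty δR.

For a sum/difference, combine absolute errors in quadrature:
  (δR_1)² = 729;  (δR_2)² = 1090
δR = √(1820) = 42.6 Ω

42.6 Ω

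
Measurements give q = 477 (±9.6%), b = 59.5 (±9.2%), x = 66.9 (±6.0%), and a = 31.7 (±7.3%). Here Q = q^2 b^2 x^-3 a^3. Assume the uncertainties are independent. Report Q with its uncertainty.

(8.57 ± 3.33) × 10^7

Since Q is a product/quotient, work with relative uncertainties:
  (2·δq/q)² = (2×0.0960)² = 0.0369;  (2·δb/b)² = (2×0.0920)² = 0.0339;  (-3·δx/x)² = (-3×0.0600)² = 0.0324;  (3·δa/a)² = (3×0.0730)² = 0.0480
δQ/Q = √(0.151) = 0.389
Q = 8.57e+07, so δQ = 0.389 × 8.57e+07 = 3.33e+07.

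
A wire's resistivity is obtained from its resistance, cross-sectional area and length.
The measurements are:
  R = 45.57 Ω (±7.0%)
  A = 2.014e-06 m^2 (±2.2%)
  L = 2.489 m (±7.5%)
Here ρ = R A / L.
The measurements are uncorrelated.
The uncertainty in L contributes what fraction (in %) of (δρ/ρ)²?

51.1%

(δρ/ρ)² = (1·δR/R)² + (1·δA/A)² + (-1·δL/L)²
  R term: (1×0.0700)² = 0.00490
  A term: (1×0.0220)² = 0.000484
  L term: (-1×0.0750)² = 0.00562
Total = 0.0110. Share from L = 0.00562/0.0110 = 0.511.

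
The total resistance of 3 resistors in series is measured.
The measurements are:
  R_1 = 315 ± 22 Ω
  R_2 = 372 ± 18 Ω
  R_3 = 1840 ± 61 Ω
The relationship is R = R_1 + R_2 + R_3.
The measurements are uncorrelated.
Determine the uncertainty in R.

67.3 Ω

Sums and differences: (δR)² = Σ (cᵢ δxᵢ)².
  (δR_1)² = 484;  (δR_2)² = 324;  (δR_3)² = 3720
δR = √(4530) = 67.3 Ω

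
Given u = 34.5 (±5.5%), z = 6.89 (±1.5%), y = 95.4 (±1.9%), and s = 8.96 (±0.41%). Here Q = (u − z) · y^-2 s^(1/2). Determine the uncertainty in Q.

0.000714

Let w = u − z = 27.6. δw = √(δu² + δz²) = √(3.60 + 0.0107) = 1.90, so δw/w = 0.0688.
Q is then a monomial in w, y, s:
δQ/Q = √((δw/w)² + (-2·δy/y)² + (½·δs/s)²) = √(0.00474 + 0.00144 + 4.2e-06) = 0.0786
Q = 0.00908, so δQ = 0.0786 × 0.00908 = 0.000714.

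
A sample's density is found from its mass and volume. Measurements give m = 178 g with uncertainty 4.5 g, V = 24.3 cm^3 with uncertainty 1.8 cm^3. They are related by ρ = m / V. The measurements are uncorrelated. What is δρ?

Since ρ is a product/quotient, work with relative uncertainties:
  (1·δm/m)² = (1×0.0253)² = 0.000639;  (-1·δV/V)² = (-1×0.0741)² = 0.00549
δρ/ρ = √(0.00613) = 0.0783
ρ = 7.33 g/cm^3, so δρ = 0.0783 × 7.33 = 0.573 g/cm^3.

0.573 g/cm^3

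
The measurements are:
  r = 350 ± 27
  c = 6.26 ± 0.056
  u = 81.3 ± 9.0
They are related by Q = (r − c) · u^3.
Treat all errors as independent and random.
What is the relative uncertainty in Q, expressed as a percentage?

34.1%

Let w = r − c = 344. δw = √(δr² + δc²) = √(729 + 0.00314) = 27.0, so δw/w = 0.0785.
Q is then a monomial in w, u:
δQ/Q = √((δw/w)² + (3·δu/u)²) = √(0.00617 + 0.110) = 0.341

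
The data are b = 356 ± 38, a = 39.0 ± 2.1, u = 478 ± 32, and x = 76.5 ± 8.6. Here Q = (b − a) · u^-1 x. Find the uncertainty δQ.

9.01

Let w = b − a = 317. δw = √(δb² + δa²) = √(1440 + 4.41) = 38.1, so δw/w = 0.120.
Q is then a monomial in w, u, x:
δQ/Q = √((δw/w)² + (-1·δu/u)² + (1·δx/x)²) = √(0.0144 + 0.00448 + 0.0126) = 0.178
Q = 50.7, so δQ = 0.178 × 50.7 = 9.01.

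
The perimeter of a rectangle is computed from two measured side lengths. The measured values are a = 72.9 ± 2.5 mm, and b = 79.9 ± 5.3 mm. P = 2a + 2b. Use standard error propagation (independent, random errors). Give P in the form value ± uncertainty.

P is a linear combination, so absolute uncertainties add in quadrature:
  (2·δa)² = 25.0;  (2·δb)² = 112
δP = √(137) = 11.7 mm
P = 306 mm.

306 ± 11.7 mm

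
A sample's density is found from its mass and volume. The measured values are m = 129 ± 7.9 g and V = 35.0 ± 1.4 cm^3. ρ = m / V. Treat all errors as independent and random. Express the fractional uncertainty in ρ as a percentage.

Each factor contributes (exponent × relative error)² to (δρ/ρ)²:
  (1·δm/m)² = (1×0.0612)² = 0.00375;  (-1·δV/V)² = (-1×0.0400)² = 0.00160
δρ/ρ = √(0.00535) = 0.0731

7.31%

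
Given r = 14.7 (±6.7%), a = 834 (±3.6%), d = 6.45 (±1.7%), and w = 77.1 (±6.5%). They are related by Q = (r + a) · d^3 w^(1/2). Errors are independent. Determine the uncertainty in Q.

Let u = r + a = 849. δu = √(δr² + δa²) = √(0.970 + 901) = 30.0, so δu/u = 0.0354.
Q is then a monomial in u, d, w:
δQ/Q = √((δu/u)² + (3·δd/d)² + (½·δw/w)²) = √(0.00125 + 0.00260 + 0.00106) = 0.0701
Q = 2e+06, so δQ = 0.0701 × 2e+06 = 1.4e+05.

1.4e+05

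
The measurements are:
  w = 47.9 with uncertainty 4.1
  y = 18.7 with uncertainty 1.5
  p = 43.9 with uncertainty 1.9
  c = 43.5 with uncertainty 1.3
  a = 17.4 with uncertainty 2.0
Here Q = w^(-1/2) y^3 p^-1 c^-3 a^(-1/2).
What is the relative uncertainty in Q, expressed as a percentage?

For a monomial Q ∝ w^(-1/2), y^3, p^-1, c^-3, a^(-1/2), fractional errors add in quadrature:
  (−½·δw/w)² = (-0.5×0.0856)² = 0.00183;  (3·δy/y)² = (3×0.0802)² = 0.0579;  (-1·δp/p)² = (-1×0.0433)² = 0.00187;  (-3·δc/c)² = (-3×0.0299)² = 0.00804;  (−½·δa/a)² = (-0.5×0.115)² = 0.00330
δQ/Q = √(0.0730) = 0.270

27.0%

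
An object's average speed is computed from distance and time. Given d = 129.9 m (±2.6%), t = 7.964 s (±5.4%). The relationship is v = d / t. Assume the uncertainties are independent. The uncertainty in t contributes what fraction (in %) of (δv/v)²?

(δv/v)² = (1·δd/d)² + (-1·δt/t)²
  d term: (1×0.0260)² = 0.000676
  t term: (-1×0.0540)² = 0.00292
Total = 0.00359. Share from t = 0.00292/0.00359 = 0.812.

81.2%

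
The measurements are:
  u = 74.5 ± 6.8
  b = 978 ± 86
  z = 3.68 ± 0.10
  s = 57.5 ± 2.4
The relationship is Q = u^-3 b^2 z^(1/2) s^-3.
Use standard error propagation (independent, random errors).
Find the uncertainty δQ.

Relative error in a monomial: (δQ/Q)² = Σ (nᵢ · δxᵢ/xᵢ)².
  (-3·δu/u)² = (-3×0.0913)² = 0.0750;  (2·δb/b)² = (2×0.0879)² = 0.0309;  (½·δz/z)² = (0.5×0.0272)² = 0.000185;  (-3·δs/s)² = (-3×0.0417)² = 0.0157
δQ/Q = √(0.122) = 0.349
Q = 2.33e-05, so δQ = 0.349 × 2.33e-05 = 8.15e-06.

8.15e-06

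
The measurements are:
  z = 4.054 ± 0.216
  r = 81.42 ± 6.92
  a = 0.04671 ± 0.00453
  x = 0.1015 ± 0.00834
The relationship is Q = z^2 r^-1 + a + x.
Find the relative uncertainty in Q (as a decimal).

Let p = z^2·r^-1 = 0.2019. δp/p = √((2·δz/z)² + (-1·δr/r)²) = √(0.0114 + 0.00722) = 0.136, so δp = 0.0275.
Q = p + a + x: δQ = √(δp² + δa² + δx²) = √(0.000757 + 2.05e-05 + 6.96e-05) = 0.0291
Q = 0.3501, so δQ/Q = 0.0291/0.3501 = 0.0831.

0.0831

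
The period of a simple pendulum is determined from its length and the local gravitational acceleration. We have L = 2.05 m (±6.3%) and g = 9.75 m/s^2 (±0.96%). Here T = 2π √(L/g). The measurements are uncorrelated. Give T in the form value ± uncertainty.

2.88 ± 0.0918 s

T is a product of powers, so relative uncertainties combine in quadrature:
  (½·δL/L)² = (0.5×0.0630)² = 0.000992;  (−½·δg/g)² = (-0.5×0.00960)² = 2.3e-05
δT/T = √(0.00102) = 0.0319
T = 2.88 s, so δT = 0.0319 × 2.88 = 0.0918 s.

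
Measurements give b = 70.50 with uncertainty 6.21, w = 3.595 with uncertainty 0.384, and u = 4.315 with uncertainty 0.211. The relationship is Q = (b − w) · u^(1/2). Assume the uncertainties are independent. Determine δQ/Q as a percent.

Let h = b − w = 66.91. δh = √(δb² + δw²) = √(38.6 + 0.147) = 6.22, so δh/h = 0.0930.
Q is then a monomial in h, u:
δQ/Q = √((δh/h)² + (½·δu/u)²) = √(0.00865 + 0.000598) = 0.0962

9.62%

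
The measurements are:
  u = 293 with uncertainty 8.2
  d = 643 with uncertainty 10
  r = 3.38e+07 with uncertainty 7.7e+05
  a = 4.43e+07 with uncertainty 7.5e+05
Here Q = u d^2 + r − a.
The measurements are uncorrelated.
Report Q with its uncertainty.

Let p = u·d^2 = 1.21e+08. δp/p = √((1·δu/u)² + (2·δd/d)²) = √(0.000783 + 0.000967) = 0.0418, so δp = 5.07e+06.
Q = p + r − a: δQ = √(δp² + δr² + δa²) = √(2.57e+13 + 5.93e+11 + 5.62e+11) = 5.18e+06
Q = 1.11e+08.

(1.11 ± 0.0518) × 10^8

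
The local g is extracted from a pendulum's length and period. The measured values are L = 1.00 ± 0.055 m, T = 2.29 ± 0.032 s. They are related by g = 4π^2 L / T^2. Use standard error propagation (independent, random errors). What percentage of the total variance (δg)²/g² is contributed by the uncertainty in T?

20.5%

(δg/g)² = (1·δL/L)² + (-2·δT/T)²
  L term: (1×0.0550)² = 0.00302
  T term: (-2×0.0140)² = 0.000781
Total = 0.00381. Share from T = 0.000781/0.00381 = 0.205.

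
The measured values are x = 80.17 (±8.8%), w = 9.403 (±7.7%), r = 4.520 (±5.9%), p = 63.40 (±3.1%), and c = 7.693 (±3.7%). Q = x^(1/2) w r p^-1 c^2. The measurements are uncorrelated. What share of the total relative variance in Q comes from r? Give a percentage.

19.6%

(δQ/Q)² = (½·δx/x)² + (1·δw/w)² + (1·δr/r)² + (-1·δp/p)² + (2·δc/c)²
  x term: (0.5×0.0880)² = 0.00194
  w term: (1×0.0770)² = 0.00593
  r term: (1×0.0590)² = 0.00348
  p term: (-1×0.0310)² = 0.000961
  c term: (2×0.0370)² = 0.00548
Total = 0.0178. Share from r = 0.00348/0.0178 = 0.196.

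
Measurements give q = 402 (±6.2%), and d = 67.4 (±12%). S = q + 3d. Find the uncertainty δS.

34.8

For a sum/difference, combine absolute errors in quadrature:
  (δq)² = 621;  (3·δd)² = 589
δS = √(1210) = 34.8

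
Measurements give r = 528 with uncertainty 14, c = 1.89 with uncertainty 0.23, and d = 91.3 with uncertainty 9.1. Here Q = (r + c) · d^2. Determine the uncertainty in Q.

8.88e+05

Let u = r + c = 530. δu = √(δr² + δc²) = √(196 + 0.0529) = 14.0, so δu/u = 0.0264.
Q is then a monomial in u, d:
δQ/Q = √((δu/u)² + (2·δd/d)²) = √(0.000698 + 0.0397) = 0.201
Q = 4.42e+06, so δQ = 0.201 × 4.42e+06 = 8.88e+05.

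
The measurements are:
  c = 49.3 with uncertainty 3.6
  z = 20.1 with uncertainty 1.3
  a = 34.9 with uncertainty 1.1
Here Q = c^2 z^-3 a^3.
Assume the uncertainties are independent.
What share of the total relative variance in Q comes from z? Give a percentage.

(δQ/Q)² = (2·δc/c)² + (-3·δz/z)² + (3·δa/a)²
  c term: (2×0.0730)² = 0.0213
  z term: (-3×0.0647)² = 0.0376
  a term: (3×0.0315)² = 0.00894
Total = 0.0679. Share from z = 0.0376/0.0679 = 0.554.

55.4%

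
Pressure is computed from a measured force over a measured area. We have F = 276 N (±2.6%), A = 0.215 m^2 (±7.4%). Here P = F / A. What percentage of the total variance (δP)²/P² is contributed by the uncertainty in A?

(δP/P)² = (1·δF/F)² + (-1·δA/A)²
  F term: (1×0.0260)² = 0.000676
  A term: (-1×0.0740)² = 0.00548
Total = 0.00615. Share from A = 0.00548/0.00615 = 0.890.

89.0%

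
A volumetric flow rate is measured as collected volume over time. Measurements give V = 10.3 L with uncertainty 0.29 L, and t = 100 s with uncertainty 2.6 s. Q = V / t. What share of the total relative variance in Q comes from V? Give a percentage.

(δQ/Q)² = (1·δV/V)² + (-1·δt/t)²
  V term: (1×0.0282)² = 0.000793
  t term: (-1×0.0260)² = 0.000676
Total = 0.00147. Share from V = 0.000793/0.00147 = 0.540.

54.0%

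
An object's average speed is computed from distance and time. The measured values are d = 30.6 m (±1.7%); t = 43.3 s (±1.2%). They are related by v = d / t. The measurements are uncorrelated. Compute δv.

Products/powers → add relative errors in quadrature, weighted by exponent:
  (1·δd/d)² = (1×0.0170)² = 0.000289;  (-1·δt/t)² = (-1×0.0120)² = 0.000144
δv/v = √(0.000433) = 0.0208
v = 0.707 m/s, so δv = 0.0208 × 0.707 = 0.0147 m/s.

0.0147 m/s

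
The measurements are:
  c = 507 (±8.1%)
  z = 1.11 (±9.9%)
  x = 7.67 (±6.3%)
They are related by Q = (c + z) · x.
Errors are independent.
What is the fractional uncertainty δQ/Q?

Let u = c + z = 508. δu = √(δc² + δz²) = √(1690 + 0.0121) = 41.1, so δu/u = 0.0808.
Q is then a monomial in u, x:
δQ/Q = √((δu/u)² + (1·δx/x)²) = √(0.00653 + 0.00397) = 0.102

0.102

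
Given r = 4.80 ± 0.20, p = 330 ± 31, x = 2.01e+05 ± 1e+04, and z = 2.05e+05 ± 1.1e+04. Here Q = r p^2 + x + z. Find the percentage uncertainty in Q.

10.9%

Let w = r·p^2 = 5.23e+05. δw/w = √((1·δr/r)² + (2·δp/p)²) = √(0.00174 + 0.0353) = 0.192, so δw = 1.01e+05.
Q = w + x + z: δQ = √(δw² + δx² + δz²) = √(1.01e+10 + 1e+08 + 1.21e+08) = 1.02e+05
Q = 9.29e+05, so δQ/Q = 1.02e+05/9.29e+05 = 0.109.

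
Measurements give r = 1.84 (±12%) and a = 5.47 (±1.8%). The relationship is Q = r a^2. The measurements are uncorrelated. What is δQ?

6.90

For a monomial Q ∝ r, a^2, fractional errors add in quadrature:
  (1·δr/r)² = (1×0.120)² = 0.0144;  (2·δa/a)² = (2×0.0180)² = 0.00130
δQ/Q = √(0.0157) = 0.125
Q = 55.1, so δQ = 0.125 × 55.1 = 6.90.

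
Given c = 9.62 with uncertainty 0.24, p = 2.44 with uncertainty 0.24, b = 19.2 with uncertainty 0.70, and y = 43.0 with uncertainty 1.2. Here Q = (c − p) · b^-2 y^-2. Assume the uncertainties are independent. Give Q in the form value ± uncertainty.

Let u = c − p = 7.18. δu = √(δc² + δp²) = √(0.0576 + 0.0576) = 0.339, so δu/u = 0.0473.
Q is then a monomial in u, b, y:
δQ/Q = √((δu/u)² + (-2·δb/b)² + (-2·δy/y)²) = √(0.00223 + 0.00532 + 0.00312) = 0.103
Q = 1.05e-05, so δQ = 0.103 × 1.05e-05 = 1.09e-06.

(1.05 ± 0.109) × 10^-5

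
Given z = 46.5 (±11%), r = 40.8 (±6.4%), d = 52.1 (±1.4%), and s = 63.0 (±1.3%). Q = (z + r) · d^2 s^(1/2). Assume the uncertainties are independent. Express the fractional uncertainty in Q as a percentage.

7.18%

Let u = z + r = 87.3. δu = √(δz² + δr²) = √(26.2 + 6.82) = 5.74, so δu/u = 0.0658.
Q is then a monomial in u, d, s:
δQ/Q = √((δu/u)² + (2·δd/d)² + (½·δs/s)²) = √(0.00433 + 0.000784 + 4.23e-05) = 0.0718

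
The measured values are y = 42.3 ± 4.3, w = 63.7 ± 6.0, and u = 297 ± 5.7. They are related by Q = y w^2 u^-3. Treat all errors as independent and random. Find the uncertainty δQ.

Each factor contributes (exponent × relative error)² to (δQ/Q)²:
  (1·δy/y)² = (1×0.102)² = 0.0103;  (2·δw/w)² = (2×0.0942)² = 0.0355;  (-3·δu/u)² = (-3×0.0192)² = 0.00331
δQ/Q = √(0.0491) = 0.222
Q = 0.00655, so δQ = 0.222 × 0.00655 = 0.00145.

0.00145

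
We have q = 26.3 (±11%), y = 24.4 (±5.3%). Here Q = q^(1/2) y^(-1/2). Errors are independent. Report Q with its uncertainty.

1.04 ± 0.0634

Relative error in a monomial: (δQ/Q)² = Σ (nᵢ · δxᵢ/xᵢ)².
  (½·δq/q)² = (0.5×0.110)² = 0.00302;  (−½·δy/y)² = (-0.5×0.0530)² = 0.000702
δQ/Q = √(0.00373) = 0.0611
Q = 1.04, so δQ = 0.0611 × 1.04 = 0.0634.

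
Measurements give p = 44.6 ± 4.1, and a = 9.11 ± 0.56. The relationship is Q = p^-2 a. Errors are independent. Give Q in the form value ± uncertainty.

For a monomial Q ∝ p^-2, a, fractional errors add in quadrature:
  (-2·δp/p)² = (-2×0.0919)² = 0.0338;  (1·δa/a)² = (1×0.0615)² = 0.00378
δQ/Q = √(0.0376) = 0.194
Q = 0.00458, so δQ = 0.194 × 0.00458 = 0.000888.

0.00458 ± 0.000888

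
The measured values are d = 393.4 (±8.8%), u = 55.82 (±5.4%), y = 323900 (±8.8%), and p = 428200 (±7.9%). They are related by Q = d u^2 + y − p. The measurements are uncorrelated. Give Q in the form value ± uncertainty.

(1.121 ± 0.176) × 10^6

Let w = d·u^2 = 1.226e+06. δw/w = √((1·δd/d)² + (2·δu/u)²) = √(0.00774 + 0.0117) = 0.139, so δw = 1.71e+05.
Q = w + y − p: δQ = √(δw² + δy² + δp²) = √(2.92e+10 + 8.12e+08 + 1.14e+09) = 1.76e+05
Q = 1.121e+06.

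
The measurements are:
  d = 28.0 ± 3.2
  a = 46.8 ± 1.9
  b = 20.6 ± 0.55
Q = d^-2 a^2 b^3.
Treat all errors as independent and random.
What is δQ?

Since Q is a product/quotient, work with relative uncertainties:
  (-2·δd/d)² = (-2×0.114)² = 0.0522;  (2·δa/a)² = (2×0.0406)² = 0.00659;  (3·δb/b)² = (3×0.0267)² = 0.00642
δQ/Q = √(0.0653) = 0.255
Q = 24400, so δQ = 0.255 × 24400 = 6240.

6240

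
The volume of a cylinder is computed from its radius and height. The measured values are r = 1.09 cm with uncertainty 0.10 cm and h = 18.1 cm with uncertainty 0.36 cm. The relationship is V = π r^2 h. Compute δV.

12.5 cm^3

V is a product of powers, so relative uncertainties combine in quadrature:
  (2·δr/r)² = (2×0.0917)² = 0.0337;  (1·δh/h)² = (1×0.0199)² = 0.000396
δV/V = √(0.0341) = 0.185
V = 67.6 cm^3, so δV = 0.185 × 67.6 = 12.5 cm^3.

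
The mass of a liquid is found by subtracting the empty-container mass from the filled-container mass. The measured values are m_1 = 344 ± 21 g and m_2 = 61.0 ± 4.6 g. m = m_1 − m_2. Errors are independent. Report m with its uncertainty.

For a sum/difference, combine absolute errors in quadrature:
  (δm_1)² = 441;  (δm_2)² = 21.2
δm = √(462) = 21.5 g
m = 283 g.

283 ± 21.5 g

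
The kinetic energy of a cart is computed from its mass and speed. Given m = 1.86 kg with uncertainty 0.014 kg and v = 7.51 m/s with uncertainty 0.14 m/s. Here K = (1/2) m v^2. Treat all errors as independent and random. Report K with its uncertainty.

Products/powers → add relative errors in quadrature, weighted by exponent:
  (1·δm/m)² = (1×0.00753)² = 5.67e-05;  (2·δv/v)² = (2×0.0186)² = 0.00139
δK/K = √(0.00145) = 0.0380
K = 52.5 J, so δK = 0.0380 × 52.5 = 2.00 J.

52.5 ± 2.00 J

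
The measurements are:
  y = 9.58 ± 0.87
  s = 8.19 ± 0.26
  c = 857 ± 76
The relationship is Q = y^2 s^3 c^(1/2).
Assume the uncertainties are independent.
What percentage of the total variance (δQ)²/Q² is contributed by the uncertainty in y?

(δQ/Q)² = (2·δy/y)² + (3·δs/s)² + (½·δc/c)²
  y term: (2×0.0908)² = 0.0330
  s term: (3×0.0317)² = 0.00907
  c term: (0.5×0.0887)² = 0.00197
Total = 0.0440. Share from y = 0.0330/0.0440 = 0.749.

74.9%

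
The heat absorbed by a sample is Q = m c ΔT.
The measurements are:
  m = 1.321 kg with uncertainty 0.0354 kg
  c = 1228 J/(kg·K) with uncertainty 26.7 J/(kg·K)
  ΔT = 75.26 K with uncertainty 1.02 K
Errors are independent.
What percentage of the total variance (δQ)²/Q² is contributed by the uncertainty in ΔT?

(δQ/Q)² = (1·δm/m)² + (1·δc/c)² + (1·δΔT/ΔT)²
  m term: (1×0.0268)² = 0.000718
  c term: (1×0.0217)² = 0.000473
  ΔT term: (1×0.0136)² = 0.000184
Total = 0.00137. Share from ΔT = 0.000184/0.00137 = 0.134.

13.4%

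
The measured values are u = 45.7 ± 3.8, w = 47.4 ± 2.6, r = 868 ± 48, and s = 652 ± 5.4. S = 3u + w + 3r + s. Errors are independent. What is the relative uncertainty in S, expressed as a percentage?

4.20%

Each term contributes (cᵢ δxᵢ)² to (δS)²:
  (3·δu)² = 130;  (δw)² = 6.76;  (3·δr)² = 20700;  (δs)² = 29.2
δS = √(20900) = 145
S = 3440, so δS/S = 145/3440 = 0.0420.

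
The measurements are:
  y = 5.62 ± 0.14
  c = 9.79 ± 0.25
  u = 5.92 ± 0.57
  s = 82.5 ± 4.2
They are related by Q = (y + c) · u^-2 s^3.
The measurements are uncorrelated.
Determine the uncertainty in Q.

60900

Let w = y + c = 15.4. δw = √(δy² + δc²) = √(0.0196 + 0.0625) = 0.287, so δw/w = 0.0186.
Q is then a monomial in w, u, s:
δQ/Q = √((δw/w)² + (-2·δu/u)² + (3·δs/s)²) = √(0.000346 + 0.0371 + 0.0233) = 0.246
Q = 2.47e+05, so δQ = 0.246 × 2.47e+05 = 60900.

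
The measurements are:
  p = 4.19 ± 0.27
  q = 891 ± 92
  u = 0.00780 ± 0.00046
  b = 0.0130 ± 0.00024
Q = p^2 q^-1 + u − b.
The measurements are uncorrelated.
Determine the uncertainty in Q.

Let w = p^2·q^-1 = 0.0197. δw/w = √((2·δp/p)² + (-1·δq/q)²) = √(0.0166 + 0.0107) = 0.165, so δw = 0.00325.
Q = w + u − b: δQ = √(δw² + δu² + δb²) = √(1.06e-05 + 2.12e-07 + 5.76e-08) = 0.00329

0.00329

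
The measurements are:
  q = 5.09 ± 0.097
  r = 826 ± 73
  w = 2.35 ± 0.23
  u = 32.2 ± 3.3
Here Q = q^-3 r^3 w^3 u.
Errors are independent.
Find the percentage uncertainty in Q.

Each factor contributes (exponent × relative error)² to (δQ/Q)²:
  (-3·δq/q)² = (-3×0.0191)² = 0.00327;  (3·δr/r)² = (3×0.0884)² = 0.0703;  (3·δw/w)² = (3×0.0979)² = 0.0862;  (1·δu/u)² = (1×0.102)² = 0.0105
δQ/Q = √(0.170) = 0.413

41.3%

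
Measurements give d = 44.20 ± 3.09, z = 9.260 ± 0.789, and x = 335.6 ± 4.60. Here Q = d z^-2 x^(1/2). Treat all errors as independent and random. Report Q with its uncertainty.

9.443 ± 1.74

Q is a product of powers, so relative uncertainties combine in quadrature:
  (1·δd/d)² = (1×0.0699)² = 0.00489;  (-2·δz/z)² = (-2×0.0852)² = 0.0290;  (½·δx/x)² = (0.5×0.0137)² = 4.7e-05
δQ/Q = √(0.0340) = 0.184
Q = 9.443, so δQ = 0.184 × 9.443 = 1.74.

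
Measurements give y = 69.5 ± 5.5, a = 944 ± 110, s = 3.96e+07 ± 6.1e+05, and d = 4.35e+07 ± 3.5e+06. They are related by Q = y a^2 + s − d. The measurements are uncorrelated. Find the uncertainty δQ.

1.57e+07

Let p = y·a^2 = 6.19e+07. δp/p = √((1·δy/y)² + (2·δa/a)²) = √(0.00626 + 0.0543) = 0.246, so δp = 1.52e+07.
Q = p + s − d: δQ = √(δp² + δs² + δd²) = √(2.32e+14 + 3.72e+11 + 1.22e+13) = 1.57e+07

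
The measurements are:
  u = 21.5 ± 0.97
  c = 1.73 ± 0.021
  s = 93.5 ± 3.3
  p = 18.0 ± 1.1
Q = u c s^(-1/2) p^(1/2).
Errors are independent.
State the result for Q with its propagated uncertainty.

Relative error in a monomial: (δQ/Q)² = Σ (nᵢ · δxᵢ/xᵢ)².
  (1·δu/u)² = (1×0.0451)² = 0.00204;  (1·δc/c)² = (1×0.0121)² = 0.000147;  (−½·δs/s)² = (-0.5×0.0353)² = 0.000311;  (½·δp/p)² = (0.5×0.0611)² = 0.000934
δQ/Q = √(0.00343) = 0.0585
Q = 16.3, so δQ = 0.0585 × 16.3 = 0.955.

16.3 ± 0.955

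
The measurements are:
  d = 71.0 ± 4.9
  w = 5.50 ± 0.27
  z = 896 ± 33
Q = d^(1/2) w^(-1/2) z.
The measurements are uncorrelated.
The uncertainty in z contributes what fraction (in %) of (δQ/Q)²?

43.1%

(δQ/Q)² = (½·δd/d)² + (−½·δw/w)² + (1·δz/z)²
  d term: (0.5×0.0690)² = 0.00119
  w term: (-0.5×0.0491)² = 0.000602
  z term: (1×0.0368)² = 0.00136
Total = 0.00315. Share from z = 0.00136/0.00315 = 0.431.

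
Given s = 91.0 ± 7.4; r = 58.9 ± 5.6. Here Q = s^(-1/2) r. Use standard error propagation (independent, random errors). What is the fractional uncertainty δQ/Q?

Since Q is a product/quotient, work with relative uncertainties:
  (−½·δs/s)² = (-0.5×0.0813)² = 0.00165;  (1·δr/r)² = (1×0.0951)² = 0.00904
δQ/Q = √(0.0107) = 0.103

0.103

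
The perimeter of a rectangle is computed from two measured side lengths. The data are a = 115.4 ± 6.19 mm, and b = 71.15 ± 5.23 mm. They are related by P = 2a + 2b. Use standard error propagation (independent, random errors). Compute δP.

16.2 mm

Sums and differences: (δP)² = Σ (cᵢ δxᵢ)².
  (2·δa)² = 153;  (2·δb)² = 109
δP = √(263) = 16.2 mm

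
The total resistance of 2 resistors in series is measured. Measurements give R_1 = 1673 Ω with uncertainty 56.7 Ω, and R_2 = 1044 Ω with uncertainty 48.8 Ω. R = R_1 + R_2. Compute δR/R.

0.0275

For a sum/difference, combine absolute errors in quadrature:
  (δR_1)² = 3210;  (δR_2)² = 2380
δR = √(5600) = 74.8 Ω
R = 2717 Ω, so δR/R = 74.8/2717 = 0.0275.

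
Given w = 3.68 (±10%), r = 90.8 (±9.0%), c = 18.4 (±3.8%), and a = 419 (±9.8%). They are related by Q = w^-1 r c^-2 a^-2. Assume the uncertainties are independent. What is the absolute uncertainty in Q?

Q is a product of powers, so relative uncertainties combine in quadrature:
  (-1·δw/w)² = (-1×0.100)² = 0.0100;  (1·δr/r)² = (1×0.0900)² = 0.00810;  (-2·δc/c)² = (-2×0.0380)² = 0.00578;  (-2·δa/a)² = (-2×0.0980)² = 0.0384
δQ/Q = √(0.0623) = 0.250
Q = 4.15e-07, so δQ = 0.250 × 4.15e-07 = 1.04e-07.

1.04e-07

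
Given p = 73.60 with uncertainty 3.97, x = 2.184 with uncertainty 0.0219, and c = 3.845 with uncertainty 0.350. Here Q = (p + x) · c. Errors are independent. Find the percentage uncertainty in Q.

10.5%

Let u = p + x = 75.78. δu = √(δp² + δx²) = √(15.8 + 0.000480) = 3.97, so δu/u = 0.0524.
Q is then a monomial in u, c:
δQ/Q = √((δu/u)² + (1·δc/c)²) = √(0.00274 + 0.00829) = 0.105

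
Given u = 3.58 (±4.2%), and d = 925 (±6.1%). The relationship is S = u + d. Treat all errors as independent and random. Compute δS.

56.4

Sums and differences: (δS)² = Σ (cᵢ δxᵢ)².
  (δu)² = 0.0226;  (δd)² = 3180
δS = √(3180) = 56.4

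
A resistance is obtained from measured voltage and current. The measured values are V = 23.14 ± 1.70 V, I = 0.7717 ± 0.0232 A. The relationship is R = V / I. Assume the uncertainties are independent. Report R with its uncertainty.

29.99 ± 2.38 Ω

R is a product of powers, so relative uncertainties combine in quadrature:
  (1·δV/V)² = (1×0.0735)² = 0.00540;  (-1·δI/I)² = (-1×0.0301)² = 0.000904
δR/R = √(0.00630) = 0.0794
R = 29.99 Ω, so δR = 0.0794 × 29.99 = 2.38 Ω.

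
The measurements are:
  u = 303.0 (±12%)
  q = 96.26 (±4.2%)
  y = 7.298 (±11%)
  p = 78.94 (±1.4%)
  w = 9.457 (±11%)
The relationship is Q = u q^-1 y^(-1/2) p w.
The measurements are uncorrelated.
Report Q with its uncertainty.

Since Q is a product/quotient, work with relative uncertainties:
  (1·δu/u)² = (1×0.120)² = 0.0144;  (-1·δq/q)² = (-1×0.0420)² = 0.00176;  (−½·δy/y)² = (-0.5×0.110)² = 0.00302;  (1·δp/p)² = (1×0.0140)² = 0.000196;  (1·δw/w)² = (1×0.110)² = 0.0121
δQ/Q = √(0.0315) = 0.177
Q = 869.9, so δQ = 0.177 × 869.9 = 154.

869.9 ± 154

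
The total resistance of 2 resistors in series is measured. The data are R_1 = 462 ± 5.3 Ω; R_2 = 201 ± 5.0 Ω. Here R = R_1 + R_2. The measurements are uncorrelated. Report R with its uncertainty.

Each term contributes (cᵢ δxᵢ)² to (δR)²:
  (δR_1)² = 28.1;  (δR_2)² = 25.0
δR = √(53.1) = 7.29 Ω
R = 663 Ω.

663 ± 7.29 Ω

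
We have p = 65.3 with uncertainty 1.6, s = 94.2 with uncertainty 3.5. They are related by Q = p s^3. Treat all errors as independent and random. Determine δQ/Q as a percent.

11.4%

Products/powers → add relative errors in quadrature, weighted by exponent:
  (1·δp/p)² = (1×0.0245)² = 0.000600;  (3·δs/s)² = (3×0.0372)² = 0.0124
δQ/Q = √(0.0130) = 0.114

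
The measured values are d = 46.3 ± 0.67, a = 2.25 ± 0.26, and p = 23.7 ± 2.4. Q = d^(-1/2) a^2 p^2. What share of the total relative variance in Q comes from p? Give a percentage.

43.4%

(δQ/Q)² = (−½·δd/d)² + (2·δa/a)² + (2·δp/p)²
  d term: (-0.5×0.0145)² = 5.24e-05
  a term: (2×0.116)² = 0.0534
  p term: (2×0.101)² = 0.0410
Total = 0.0945. Share from p = 0.0410/0.0945 = 0.434.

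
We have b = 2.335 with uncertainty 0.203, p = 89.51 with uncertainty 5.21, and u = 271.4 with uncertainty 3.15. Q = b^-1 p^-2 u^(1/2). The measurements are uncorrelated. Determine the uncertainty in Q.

0.000128

Products/powers → add relative errors in quadrature, weighted by exponent:
  (-1·δb/b)² = (-1×0.0869)² = 0.00756;  (-2·δp/p)² = (-2×0.0582)² = 0.0136;  (½·δu/u)² = (0.5×0.0116)² = 3.37e-05
δQ/Q = √(0.0211) = 0.145
Q = 0.0008806, so δQ = 0.145 × 0.0008806 = 0.000128.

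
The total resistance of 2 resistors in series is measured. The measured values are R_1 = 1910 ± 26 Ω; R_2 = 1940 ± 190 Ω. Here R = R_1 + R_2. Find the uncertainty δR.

Sums and differences: (δR)² = Σ (cᵢ δxᵢ)².
  (δR_1)² = 676;  (δR_2)² = 36100
δR = √(36800) = 192 Ω

192 Ω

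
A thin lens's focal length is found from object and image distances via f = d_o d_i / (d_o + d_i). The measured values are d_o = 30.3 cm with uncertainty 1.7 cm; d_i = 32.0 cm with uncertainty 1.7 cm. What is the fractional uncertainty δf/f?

0.0387

∂f/∂d_o = (d_i/(d_o+d_i))² = 0.264;  ∂f/∂d_i = (d_o/(d_o+d_i))² = 0.237
δf = √((∂f/∂d_o · δd_o)² + (∂f/∂d_i · δd_i)²) = √(0.201 + 0.162) = 0.602 cm
f = 15.6 cm, so δf/f = 0.602/15.6 = 0.0387.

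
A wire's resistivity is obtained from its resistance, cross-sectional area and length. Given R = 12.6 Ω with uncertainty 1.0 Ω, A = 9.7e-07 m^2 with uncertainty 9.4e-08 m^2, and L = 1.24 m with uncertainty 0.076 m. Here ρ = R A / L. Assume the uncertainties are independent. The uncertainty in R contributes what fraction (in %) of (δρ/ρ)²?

32.4%

(δρ/ρ)² = (1·δR/R)² + (1·δA/A)² + (-1·δL/L)²
  R term: (1×0.0794)² = 0.00630
  A term: (1×0.0969)² = 0.00939
  L term: (-1×0.0613)² = 0.00376
Total = 0.0194. Share from R = 0.00630/0.0194 = 0.324.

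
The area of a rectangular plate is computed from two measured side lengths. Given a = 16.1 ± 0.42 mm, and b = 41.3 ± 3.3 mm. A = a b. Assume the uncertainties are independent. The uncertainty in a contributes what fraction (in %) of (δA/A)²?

9.63%

(δA/A)² = (1·δa/a)² + (1·δb/b)²
  a term: (1×0.0261)² = 0.000681
  b term: (1×0.0799)² = 0.00638
Total = 0.00707. Share from a = 0.000681/0.00707 = 0.0963.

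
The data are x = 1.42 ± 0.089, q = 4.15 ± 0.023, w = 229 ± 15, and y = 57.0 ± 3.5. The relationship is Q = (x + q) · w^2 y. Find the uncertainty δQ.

2.42e+06

Let u = x + q = 5.57. δu = √(δx² + δq²) = √(0.00792 + 0.000529) = 0.0919, so δu/u = 0.0165.
Q is then a monomial in u, w, y:
δQ/Q = √((δu/u)² + (2·δw/w)² + (1·δy/y)²) = √(0.000272 + 0.0172 + 0.00377) = 0.146
Q = 1.66e+07, so δQ = 0.146 × 1.66e+07 = 2.42e+06.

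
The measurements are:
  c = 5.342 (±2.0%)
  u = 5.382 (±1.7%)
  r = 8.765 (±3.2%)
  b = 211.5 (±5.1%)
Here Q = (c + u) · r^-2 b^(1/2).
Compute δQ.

Let w = c + u = 10.72. δw = √(δc² + δu²) = √(0.0114 + 0.00837) = 0.141, so δw/w = 0.0131.
Q is then a monomial in w, r, b:
δQ/Q = √((δw/w)² + (-2·δr/r)² + (½·δb/b)²) = √(0.000172 + 0.00410 + 0.000650) = 0.0701
Q = 2.030, so δQ = 0.0701 × 2.030 = 0.142.

0.142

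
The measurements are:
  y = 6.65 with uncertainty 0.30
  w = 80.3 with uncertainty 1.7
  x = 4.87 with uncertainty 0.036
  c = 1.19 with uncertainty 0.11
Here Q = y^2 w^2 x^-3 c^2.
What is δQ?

Q is a product of powers, so relative uncertainties combine in quadrature:
  (2·δy/y)² = (2×0.0451)² = 0.00814;  (2·δw/w)² = (2×0.0212)² = 0.00179;  (-3·δx/x)² = (-3×0.00739)² = 0.000492;  (2·δc/c)² = (2×0.0924)² = 0.0342
δQ/Q = √(0.0446) = 0.211
Q = 3500, so δQ = 0.211 × 3500 = 738.

738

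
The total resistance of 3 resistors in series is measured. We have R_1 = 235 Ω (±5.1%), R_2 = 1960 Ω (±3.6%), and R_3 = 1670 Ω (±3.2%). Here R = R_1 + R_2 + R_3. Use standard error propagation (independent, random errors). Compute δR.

89.3 Ω

For a sum/difference, combine absolute errors in quadrature:
  (δR_1)² = 144;  (δR_2)² = 4980;  (δR_3)² = 2860
δR = √(7980) = 89.3 Ω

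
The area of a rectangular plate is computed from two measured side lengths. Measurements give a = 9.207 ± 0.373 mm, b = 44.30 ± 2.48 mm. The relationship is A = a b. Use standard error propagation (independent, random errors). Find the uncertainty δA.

28.2 mm^2

For a monomial A ∝ a, b, fractional errors add in quadrature:
  (1·δa/a)² = (1×0.0405)² = 0.00164;  (1·δb/b)² = (1×0.0560)² = 0.00313
δA/A = √(0.00478) = 0.0691
A = 407.9 mm^2, so δA = 0.0691 × 407.9 = 28.2 mm^2.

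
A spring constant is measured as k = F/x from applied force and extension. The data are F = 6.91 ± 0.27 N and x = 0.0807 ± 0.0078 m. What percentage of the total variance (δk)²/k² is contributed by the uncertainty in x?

(δk/k)² = (1·δF/F)² + (-1·δx/x)²
  F term: (1×0.0391)² = 0.00153
  x term: (-1×0.0967)² = 0.00934
Total = 0.0109. Share from x = 0.00934/0.0109 = 0.860.

86.0%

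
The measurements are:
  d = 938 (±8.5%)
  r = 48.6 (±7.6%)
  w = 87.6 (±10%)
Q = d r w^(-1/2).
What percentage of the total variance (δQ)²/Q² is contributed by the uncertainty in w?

16.1%

(δQ/Q)² = (1·δd/d)² + (1·δr/r)² + (−½·δw/w)²
  d term: (1×0.0850)² = 0.00723
  r term: (1×0.0760)² = 0.00578
  w term: (-0.5×0.100)² = 0.00250
Total = 0.0155. Share from w = 0.00250/0.0155 = 0.161.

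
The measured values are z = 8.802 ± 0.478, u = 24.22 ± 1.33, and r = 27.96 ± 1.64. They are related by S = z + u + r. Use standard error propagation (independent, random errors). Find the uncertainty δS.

Sums and differences: (δS)² = Σ (cᵢ δxᵢ)².
  (δz)² = 0.228;  (δu)² = 1.77;  (δr)² = 2.69
δS = √(4.69) = 2.16

2.16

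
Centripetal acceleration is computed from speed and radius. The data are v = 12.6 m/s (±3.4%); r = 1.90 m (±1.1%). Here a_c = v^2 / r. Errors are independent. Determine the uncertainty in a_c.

5.76 m/s^2

Each factor contributes (exponent × relative error)² to (δa_c/a_c)²:
  (2·δv/v)² = (2×0.0340)² = 0.00462;  (-1·δr/r)² = (-1×0.0110)² = 0.000121
δa_c/a_c = √(0.00475) = 0.0689
a_c = 83.6 m/s^2, so δa_c = 0.0689 × 83.6 = 5.76 m/s^2.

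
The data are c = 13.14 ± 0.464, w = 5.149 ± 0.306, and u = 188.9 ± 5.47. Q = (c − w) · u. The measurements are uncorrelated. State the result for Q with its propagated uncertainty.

1509 ± 114

Let h = c − w = 7.991. δh = √(δc² + δw²) = √(0.215 + 0.0936) = 0.556, so δh/h = 0.0696.
Q is then a monomial in h, u:
δQ/Q = √((δh/h)² + (1·δu/u)²) = √(0.00484 + 0.000839) = 0.0753
Q = 1509, so δQ = 0.0753 × 1509 = 114.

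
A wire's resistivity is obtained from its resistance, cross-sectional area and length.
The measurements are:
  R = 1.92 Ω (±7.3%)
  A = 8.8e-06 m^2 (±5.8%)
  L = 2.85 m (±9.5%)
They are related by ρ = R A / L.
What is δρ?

7.89e-07 Ω·m

Since ρ is a product/quotient, work with relative uncertainties:
  (1·δR/R)² = (1×0.0730)² = 0.00533;  (1·δA/A)² = (1×0.0580)² = 0.00336;  (-1·δL/L)² = (-1×0.0950)² = 0.00902
δρ/ρ = √(0.0177) = 0.133
ρ = 5.93e-06 Ω·m, so δρ = 0.133 × 5.93e-06 = 7.89e-07 Ω·m.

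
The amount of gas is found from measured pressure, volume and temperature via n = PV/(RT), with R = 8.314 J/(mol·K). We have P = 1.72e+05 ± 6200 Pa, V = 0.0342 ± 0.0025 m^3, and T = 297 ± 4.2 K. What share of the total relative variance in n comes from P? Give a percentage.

(δn/n)² = (1·δP/P)² + (1·δV/V)² + (-1·δT/T)²
  P term: (1×0.0360)² = 0.00130
  V term: (1×0.0731)² = 0.00534
  T term: (-1×0.0141)² = 0.000200
Total = 0.00684. Share from P = 0.00130/0.00684 = 0.190.

19.0%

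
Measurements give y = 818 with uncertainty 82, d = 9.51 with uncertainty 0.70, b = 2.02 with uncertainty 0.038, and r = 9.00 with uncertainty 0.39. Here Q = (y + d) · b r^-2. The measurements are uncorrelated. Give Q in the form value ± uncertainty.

20.6 ± 2.74

Let u = y + d = 828. δu = √(δy² + δd²) = √(6720 + 0.490) = 82.0, so δu/u = 0.0991.
Q is then a monomial in u, b, r:
δQ/Q = √((δu/u)² + (1·δb/b)² + (-2·δr/r)²) = √(0.00982 + 0.000354 + 0.00751) = 0.133
Q = 20.6, so δQ = 0.133 × 20.6 = 2.74.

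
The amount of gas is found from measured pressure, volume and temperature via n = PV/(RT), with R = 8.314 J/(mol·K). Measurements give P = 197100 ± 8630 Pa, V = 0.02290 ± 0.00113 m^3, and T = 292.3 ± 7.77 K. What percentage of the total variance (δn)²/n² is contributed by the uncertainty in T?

(δn/n)² = (1·δP/P)² + (1·δV/V)² + (-1·δT/T)²
  P term: (1×0.0438)² = 0.00192
  V term: (1×0.0493)² = 0.00243
  T term: (-1×0.0266)² = 0.000707
Total = 0.00506. Share from T = 0.000707/0.00506 = 0.140.

14.0%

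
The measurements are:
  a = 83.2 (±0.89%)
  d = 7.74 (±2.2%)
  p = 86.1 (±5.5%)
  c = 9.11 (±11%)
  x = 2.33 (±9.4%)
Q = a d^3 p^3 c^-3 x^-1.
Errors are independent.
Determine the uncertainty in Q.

For a monomial Q ∝ a, d^3, p^3, c^-3, x^-1, fractional errors add in quadrature:
  (1·δa/a)² = (1×0.00890)² = 7.92e-05;  (3·δd/d)² = (3×0.0220)² = 0.00436;  (3·δp/p)² = (3×0.0550)² = 0.0272;  (-3·δc/c)² = (-3×0.110)² = 0.109;  (-1·δx/x)² = (-1×0.0940)² = 0.00884
δQ/Q = √(0.149) = 0.387
Q = 1.4e+07, so δQ = 0.387 × 1.4e+07 = 5.4e+06.

5.4e+06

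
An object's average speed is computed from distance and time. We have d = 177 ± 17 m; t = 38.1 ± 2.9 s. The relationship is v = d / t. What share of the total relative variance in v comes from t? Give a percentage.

(δv/v)² = (1·δd/d)² + (-1·δt/t)²
  d term: (1×0.0960)² = 0.00922
  t term: (-1×0.0761)² = 0.00579
Total = 0.0150. Share from t = 0.00579/0.0150 = 0.386.

38.6%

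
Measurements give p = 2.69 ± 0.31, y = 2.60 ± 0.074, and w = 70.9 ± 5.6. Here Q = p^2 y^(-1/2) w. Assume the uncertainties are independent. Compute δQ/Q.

0.244

Products/powers → add relative errors in quadrature, weighted by exponent:
  (2·δp/p)² = (2×0.115)² = 0.0531;  (−½·δy/y)² = (-0.5×0.0285)² = 0.000203;  (1·δw/w)² = (1×0.0790)² = 0.00624
δQ/Q = √(0.0596) = 0.244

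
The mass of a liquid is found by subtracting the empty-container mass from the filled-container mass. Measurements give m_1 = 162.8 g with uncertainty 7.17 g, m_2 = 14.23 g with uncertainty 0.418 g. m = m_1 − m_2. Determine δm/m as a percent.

4.83%

For a sum/difference, combine absolute errors in quadrature:
  (δm_1)² = 51.4;  (δm_2)² = 0.175
δm = √(51.6) = 7.18 g
m = 148.6 g, so δm/m = 7.18/148.6 = 0.0483.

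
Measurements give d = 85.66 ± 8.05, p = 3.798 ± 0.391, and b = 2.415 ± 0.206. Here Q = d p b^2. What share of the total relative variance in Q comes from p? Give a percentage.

(δQ/Q)² = (1·δd/d)² + (1·δp/p)² + (2·δb/b)²
  d term: (1×0.0940)² = 0.00883
  p term: (1×0.103)² = 0.0106
  b term: (2×0.0853)² = 0.0291
Total = 0.0485. Share from p = 0.0106/0.0485 = 0.218.

21.8%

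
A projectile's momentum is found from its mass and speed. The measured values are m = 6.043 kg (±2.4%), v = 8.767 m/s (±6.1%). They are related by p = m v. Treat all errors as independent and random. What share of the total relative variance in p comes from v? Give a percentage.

86.6%

(δp/p)² = (1·δm/m)² + (1·δv/v)²
  m term: (1×0.0240)² = 0.000576
  v term: (1×0.0610)² = 0.00372
Total = 0.00430. Share from v = 0.00372/0.00430 = 0.866.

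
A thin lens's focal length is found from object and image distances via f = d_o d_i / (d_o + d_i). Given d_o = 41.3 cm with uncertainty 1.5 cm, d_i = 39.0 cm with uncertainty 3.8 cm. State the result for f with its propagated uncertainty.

20.1 ± 1.07 cm

∂f/∂d_o = (d_i/(d_o+d_i))² = 0.236;  ∂f/∂d_i = (d_o/(d_o+d_i))² = 0.265
δf = √((∂f/∂d_o · δd_o)² + (∂f/∂d_i · δd_i)²) = √(0.125 + 1.01) = 1.07 cm
f = 20.1 cm.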